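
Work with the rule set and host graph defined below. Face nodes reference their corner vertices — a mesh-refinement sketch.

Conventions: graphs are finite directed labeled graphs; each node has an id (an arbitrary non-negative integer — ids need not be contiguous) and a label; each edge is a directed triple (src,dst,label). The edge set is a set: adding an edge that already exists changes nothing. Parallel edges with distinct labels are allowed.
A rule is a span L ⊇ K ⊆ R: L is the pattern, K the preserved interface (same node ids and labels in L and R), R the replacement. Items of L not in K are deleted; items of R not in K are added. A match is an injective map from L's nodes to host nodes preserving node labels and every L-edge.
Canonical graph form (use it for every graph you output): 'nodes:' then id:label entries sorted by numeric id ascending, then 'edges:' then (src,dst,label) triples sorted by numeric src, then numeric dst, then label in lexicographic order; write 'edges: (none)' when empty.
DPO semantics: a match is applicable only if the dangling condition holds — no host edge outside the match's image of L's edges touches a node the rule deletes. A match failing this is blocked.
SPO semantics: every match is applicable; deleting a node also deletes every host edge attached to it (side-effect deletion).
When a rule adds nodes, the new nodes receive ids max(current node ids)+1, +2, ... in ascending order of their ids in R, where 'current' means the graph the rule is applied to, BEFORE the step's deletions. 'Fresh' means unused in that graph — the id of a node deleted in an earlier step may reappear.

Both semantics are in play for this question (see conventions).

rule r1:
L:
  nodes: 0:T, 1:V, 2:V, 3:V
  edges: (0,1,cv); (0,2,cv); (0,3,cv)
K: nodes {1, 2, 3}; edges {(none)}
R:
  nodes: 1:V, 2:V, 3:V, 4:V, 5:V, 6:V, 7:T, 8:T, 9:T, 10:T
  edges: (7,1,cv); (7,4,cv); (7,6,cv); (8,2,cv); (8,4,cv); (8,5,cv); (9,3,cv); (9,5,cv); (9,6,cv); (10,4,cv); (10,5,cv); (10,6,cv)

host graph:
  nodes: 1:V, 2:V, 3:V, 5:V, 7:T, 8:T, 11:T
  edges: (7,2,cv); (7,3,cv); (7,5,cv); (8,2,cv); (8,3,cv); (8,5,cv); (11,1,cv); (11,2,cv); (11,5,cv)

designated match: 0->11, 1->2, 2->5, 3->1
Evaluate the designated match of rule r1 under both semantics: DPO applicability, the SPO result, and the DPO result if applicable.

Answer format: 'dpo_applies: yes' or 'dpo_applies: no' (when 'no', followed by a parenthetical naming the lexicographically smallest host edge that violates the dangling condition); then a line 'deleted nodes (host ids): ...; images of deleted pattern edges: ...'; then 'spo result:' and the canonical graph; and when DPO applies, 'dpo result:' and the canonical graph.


dpo_applies: yes
deleted nodes (host ids): 11; images of deleted pattern edges: (11,1,cv); (11,2,cv); (11,5,cv)
spo result:
nodes: 1:V, 2:V, 3:V, 5:V, 7:T, 8:T, 12:V, 13:V, 14:V, 15:T, 16:T, 17:T, 18:T
edges: (7,2,cv); (7,3,cv); (7,5,cv); (8,2,cv); (8,3,cv); (8,5,cv); (15,2,cv); (15,12,cv); (15,14,cv); (16,5,cv); (16,12,cv); (16,13,cv); (17,1,cv); (17,13,cv); (17,14,cv); (18,12,cv); (18,13,cv); (18,14,cv)
dpo result:
nodes: 1:V, 2:V, 3:V, 5:V, 7:T, 8:T, 12:V, 13:V, 14:V, 15:T, 16:T, 17:T, 18:T
edges: (7,2,cv); (7,3,cv); (7,5,cv); (8,2,cv); (8,3,cv); (8,5,cv); (15,2,cv); (15,12,cv); (15,14,cv); (16,5,cv); (16,12,cv); (16,13,cv); (17,1,cv); (17,13,cv); (17,14,cv); (18,12,cv); (18,13,cv); (18,14,cv)


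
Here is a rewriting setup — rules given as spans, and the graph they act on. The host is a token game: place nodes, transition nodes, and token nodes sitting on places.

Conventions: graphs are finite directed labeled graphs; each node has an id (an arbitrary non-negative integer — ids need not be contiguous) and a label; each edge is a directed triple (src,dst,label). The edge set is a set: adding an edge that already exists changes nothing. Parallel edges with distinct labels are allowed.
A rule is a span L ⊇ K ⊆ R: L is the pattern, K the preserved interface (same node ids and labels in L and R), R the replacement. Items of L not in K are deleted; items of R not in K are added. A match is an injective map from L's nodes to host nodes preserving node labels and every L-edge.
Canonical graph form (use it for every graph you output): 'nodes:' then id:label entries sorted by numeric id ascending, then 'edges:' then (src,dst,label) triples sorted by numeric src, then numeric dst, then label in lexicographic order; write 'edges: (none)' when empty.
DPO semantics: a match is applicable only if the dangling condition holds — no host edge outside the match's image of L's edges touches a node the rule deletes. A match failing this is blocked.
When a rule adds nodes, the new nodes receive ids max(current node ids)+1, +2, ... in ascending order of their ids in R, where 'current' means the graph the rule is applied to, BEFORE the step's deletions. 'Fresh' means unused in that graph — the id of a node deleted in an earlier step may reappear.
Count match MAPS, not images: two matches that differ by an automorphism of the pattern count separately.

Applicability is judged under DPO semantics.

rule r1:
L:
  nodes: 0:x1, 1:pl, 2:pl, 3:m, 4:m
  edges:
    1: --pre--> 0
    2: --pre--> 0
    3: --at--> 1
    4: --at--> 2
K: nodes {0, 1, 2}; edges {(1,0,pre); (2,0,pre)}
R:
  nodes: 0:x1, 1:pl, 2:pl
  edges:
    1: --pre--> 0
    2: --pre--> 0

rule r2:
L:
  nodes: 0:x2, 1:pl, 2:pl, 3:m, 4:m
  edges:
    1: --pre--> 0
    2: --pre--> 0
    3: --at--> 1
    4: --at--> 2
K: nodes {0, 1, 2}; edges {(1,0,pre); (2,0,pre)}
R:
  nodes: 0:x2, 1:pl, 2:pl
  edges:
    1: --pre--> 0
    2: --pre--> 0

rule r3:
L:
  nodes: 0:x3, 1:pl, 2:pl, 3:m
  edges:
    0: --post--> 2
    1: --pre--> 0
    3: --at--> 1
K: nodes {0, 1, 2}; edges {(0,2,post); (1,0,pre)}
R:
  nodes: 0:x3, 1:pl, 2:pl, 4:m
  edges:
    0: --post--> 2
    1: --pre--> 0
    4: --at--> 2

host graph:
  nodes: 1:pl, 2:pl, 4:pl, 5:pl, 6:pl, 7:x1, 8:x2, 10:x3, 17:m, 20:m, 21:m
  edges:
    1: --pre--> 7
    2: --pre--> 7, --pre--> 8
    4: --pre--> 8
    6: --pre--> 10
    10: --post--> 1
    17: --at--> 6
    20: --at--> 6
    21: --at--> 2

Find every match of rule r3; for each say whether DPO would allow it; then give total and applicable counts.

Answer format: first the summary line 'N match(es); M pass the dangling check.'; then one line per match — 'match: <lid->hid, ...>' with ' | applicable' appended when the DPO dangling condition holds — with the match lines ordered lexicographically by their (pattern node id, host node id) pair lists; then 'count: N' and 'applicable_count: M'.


2 match(es); 2 pass the dangling check.
match: 0->10, 1->6, 2->1, 3->17 | applicable
match: 0->10, 1->6, 2->1, 3->20 | applicable
count: 2
applicable_count: 2


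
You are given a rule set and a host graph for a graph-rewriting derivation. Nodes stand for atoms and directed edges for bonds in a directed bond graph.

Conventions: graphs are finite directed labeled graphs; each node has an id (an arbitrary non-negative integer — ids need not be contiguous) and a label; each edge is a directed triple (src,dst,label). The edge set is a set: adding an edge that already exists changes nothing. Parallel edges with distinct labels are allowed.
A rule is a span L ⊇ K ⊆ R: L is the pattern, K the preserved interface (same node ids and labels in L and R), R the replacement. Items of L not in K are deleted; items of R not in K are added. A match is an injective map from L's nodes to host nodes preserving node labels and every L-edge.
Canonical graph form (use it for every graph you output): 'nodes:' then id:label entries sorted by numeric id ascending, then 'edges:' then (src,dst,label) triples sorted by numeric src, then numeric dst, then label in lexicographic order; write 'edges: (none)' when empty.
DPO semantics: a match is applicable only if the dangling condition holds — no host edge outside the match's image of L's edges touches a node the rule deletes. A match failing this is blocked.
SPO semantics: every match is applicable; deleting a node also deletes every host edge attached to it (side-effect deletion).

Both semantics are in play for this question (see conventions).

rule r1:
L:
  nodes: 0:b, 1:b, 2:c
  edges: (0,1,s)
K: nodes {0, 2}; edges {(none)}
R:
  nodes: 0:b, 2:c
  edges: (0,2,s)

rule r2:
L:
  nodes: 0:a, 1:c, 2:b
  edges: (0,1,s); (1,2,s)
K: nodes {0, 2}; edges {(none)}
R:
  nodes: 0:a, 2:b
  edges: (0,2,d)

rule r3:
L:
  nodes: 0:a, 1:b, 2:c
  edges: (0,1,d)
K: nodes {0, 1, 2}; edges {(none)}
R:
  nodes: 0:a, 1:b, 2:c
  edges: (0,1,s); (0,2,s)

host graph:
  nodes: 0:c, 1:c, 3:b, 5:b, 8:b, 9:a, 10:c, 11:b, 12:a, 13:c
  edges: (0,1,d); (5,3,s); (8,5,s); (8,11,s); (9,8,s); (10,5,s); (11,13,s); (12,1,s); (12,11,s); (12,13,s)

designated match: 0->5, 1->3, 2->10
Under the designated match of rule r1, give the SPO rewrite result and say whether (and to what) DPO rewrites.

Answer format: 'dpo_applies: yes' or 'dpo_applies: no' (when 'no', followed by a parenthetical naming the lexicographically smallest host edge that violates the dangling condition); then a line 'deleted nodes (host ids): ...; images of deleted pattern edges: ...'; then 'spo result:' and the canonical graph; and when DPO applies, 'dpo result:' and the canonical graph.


dpo_applies: yes
deleted nodes (host ids): 3; images of deleted pattern edges: (5,3,s)
spo result:
nodes: 0:c, 1:c, 5:b, 8:b, 9:a, 10:c, 11:b, 12:a, 13:c
edges: (0,1,d); (5,10,s); (8,5,s); (8,11,s); (9,8,s); (10,5,s); (11,13,s); (12,1,s); (12,11,s); (12,13,s)
dpo result:
nodes: 0:c, 1:c, 5:b, 8:b, 9:a, 10:c, 11:b, 12:a, 13:c
edges: (0,1,d); (5,10,s); (8,5,s); (8,11,s); (9,8,s); (10,5,s); (11,13,s); (12,1,s); (12,11,s); (12,13,s)


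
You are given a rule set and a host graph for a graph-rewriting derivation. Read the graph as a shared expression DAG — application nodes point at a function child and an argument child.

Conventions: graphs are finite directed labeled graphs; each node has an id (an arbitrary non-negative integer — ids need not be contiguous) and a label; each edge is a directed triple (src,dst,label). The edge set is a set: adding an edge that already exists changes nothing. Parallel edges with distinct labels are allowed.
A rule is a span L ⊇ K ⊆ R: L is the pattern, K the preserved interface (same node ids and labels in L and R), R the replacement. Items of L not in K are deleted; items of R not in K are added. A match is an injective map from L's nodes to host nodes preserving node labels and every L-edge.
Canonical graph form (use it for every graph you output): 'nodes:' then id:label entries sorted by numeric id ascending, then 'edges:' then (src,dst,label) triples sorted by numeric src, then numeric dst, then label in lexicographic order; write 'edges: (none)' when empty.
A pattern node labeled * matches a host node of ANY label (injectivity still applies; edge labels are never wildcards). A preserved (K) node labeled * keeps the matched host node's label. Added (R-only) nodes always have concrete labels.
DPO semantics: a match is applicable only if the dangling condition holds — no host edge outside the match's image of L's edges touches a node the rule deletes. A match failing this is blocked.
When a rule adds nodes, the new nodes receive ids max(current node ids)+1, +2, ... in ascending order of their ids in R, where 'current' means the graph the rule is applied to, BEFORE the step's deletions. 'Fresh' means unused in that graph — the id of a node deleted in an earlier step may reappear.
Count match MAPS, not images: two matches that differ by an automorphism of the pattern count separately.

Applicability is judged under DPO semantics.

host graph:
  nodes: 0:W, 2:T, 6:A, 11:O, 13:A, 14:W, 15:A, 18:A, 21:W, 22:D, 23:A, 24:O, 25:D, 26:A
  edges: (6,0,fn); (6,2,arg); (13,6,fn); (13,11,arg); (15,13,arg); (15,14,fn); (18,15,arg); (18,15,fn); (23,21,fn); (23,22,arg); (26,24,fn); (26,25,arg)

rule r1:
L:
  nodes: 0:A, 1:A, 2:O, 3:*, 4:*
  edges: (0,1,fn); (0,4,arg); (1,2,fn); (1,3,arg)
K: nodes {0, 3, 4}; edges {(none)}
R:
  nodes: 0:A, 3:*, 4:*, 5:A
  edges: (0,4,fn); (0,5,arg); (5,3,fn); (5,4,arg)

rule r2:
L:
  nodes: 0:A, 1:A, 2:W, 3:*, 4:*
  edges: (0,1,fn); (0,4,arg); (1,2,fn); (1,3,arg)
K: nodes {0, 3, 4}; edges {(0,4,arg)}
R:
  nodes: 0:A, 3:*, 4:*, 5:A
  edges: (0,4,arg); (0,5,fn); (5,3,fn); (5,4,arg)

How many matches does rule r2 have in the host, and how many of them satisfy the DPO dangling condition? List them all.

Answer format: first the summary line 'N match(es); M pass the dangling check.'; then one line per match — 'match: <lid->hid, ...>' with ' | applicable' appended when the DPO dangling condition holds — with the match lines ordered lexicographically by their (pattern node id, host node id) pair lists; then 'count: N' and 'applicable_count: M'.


1 match(es); 1 pass the dangling check.
match: 0->13, 1->6, 2->0, 3->2, 4->11 | applicable
count: 1
applicable_count: 1


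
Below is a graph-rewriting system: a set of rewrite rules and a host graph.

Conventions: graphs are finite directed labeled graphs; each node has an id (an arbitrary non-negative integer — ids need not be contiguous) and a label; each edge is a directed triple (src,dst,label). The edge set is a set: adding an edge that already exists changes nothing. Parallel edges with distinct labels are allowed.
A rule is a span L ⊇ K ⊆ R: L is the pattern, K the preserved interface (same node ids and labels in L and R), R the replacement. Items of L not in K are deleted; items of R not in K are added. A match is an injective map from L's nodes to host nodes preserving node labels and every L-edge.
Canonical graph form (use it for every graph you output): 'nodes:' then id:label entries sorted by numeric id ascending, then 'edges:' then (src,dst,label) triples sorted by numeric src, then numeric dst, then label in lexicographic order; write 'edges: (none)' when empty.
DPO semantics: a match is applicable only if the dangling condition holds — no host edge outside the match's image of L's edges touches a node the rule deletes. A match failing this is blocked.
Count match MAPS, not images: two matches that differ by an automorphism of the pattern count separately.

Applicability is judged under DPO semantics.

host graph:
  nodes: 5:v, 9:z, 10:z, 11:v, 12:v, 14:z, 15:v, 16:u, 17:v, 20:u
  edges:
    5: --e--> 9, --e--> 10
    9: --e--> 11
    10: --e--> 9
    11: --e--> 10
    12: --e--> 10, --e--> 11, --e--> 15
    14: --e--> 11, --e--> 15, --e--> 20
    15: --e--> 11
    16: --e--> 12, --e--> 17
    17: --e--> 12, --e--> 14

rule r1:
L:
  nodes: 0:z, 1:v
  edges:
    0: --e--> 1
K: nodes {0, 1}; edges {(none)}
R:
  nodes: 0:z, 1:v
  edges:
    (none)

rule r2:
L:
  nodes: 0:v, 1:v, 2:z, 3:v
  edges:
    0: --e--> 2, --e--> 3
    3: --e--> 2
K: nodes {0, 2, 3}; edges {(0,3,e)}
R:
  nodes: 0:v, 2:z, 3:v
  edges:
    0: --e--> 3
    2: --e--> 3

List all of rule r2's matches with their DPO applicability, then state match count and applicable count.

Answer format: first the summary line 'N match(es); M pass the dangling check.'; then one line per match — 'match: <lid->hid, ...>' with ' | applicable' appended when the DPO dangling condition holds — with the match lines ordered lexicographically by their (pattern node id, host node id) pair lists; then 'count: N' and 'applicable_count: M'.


3 match(es); 0 pass the dangling check.
match: 0->12, 1->5, 2->10, 3->11
match: 0->12, 1->15, 2->10, 3->11
match: 0->12, 1->17, 2->10, 3->11
count: 3
applicable_count: 0


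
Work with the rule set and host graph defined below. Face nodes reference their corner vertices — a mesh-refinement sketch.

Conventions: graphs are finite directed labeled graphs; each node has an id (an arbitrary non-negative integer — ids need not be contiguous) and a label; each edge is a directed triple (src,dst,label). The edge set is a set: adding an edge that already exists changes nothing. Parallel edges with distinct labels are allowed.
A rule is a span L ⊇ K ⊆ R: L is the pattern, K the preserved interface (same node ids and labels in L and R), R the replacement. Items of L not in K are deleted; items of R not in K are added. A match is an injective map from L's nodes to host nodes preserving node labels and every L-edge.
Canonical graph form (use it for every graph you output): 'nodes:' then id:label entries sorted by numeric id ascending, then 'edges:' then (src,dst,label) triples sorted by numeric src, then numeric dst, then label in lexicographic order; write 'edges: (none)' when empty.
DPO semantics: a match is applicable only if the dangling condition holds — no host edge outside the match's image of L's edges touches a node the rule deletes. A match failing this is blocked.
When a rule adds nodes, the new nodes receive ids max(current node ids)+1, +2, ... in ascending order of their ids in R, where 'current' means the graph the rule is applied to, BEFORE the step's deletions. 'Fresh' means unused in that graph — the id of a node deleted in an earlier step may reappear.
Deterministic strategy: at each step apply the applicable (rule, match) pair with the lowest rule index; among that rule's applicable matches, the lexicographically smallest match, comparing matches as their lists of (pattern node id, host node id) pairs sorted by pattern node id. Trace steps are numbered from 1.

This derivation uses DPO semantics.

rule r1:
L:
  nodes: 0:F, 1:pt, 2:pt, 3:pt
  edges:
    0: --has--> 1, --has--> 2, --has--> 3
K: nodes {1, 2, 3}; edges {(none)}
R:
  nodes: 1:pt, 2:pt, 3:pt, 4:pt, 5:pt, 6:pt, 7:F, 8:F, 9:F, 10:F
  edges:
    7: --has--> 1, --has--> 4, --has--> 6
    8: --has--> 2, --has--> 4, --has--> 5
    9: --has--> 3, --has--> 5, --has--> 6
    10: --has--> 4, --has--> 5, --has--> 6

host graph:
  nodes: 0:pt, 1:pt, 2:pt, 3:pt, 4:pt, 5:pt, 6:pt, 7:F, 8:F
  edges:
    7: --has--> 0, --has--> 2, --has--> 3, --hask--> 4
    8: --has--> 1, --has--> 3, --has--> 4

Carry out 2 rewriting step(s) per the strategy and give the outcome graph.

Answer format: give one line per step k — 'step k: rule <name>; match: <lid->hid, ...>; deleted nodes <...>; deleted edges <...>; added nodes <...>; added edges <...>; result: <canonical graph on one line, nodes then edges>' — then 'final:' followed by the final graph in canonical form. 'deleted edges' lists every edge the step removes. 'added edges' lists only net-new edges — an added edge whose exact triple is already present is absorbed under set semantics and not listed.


step 1: rule r1; match: 0->8, 1->1, 2->3, 3->4; deleted nodes 8; deleted edges (8,1,has); (8,3,has); (8,4,has); added nodes 9, 10, 11, 12, 13, 14, 15; added edges (12,1,has); (12,9,has); (12,11,has); (13,3,has); (13,9,has); (13,10,has); (14,4,has); (14,10,has); (14,11,has); (15,9,has); (15,10,has); (15,11,has); result: nodes: 0:pt, 1:pt, 2:pt, 3:pt, 4:pt, 5:pt, 6:pt, 7:F, 9:pt, 10:pt, 11:pt, 12:F, 13:F, 14:F, 15:F edges: (7,0,has); (7,2,has); (7,3,has); (7,4,hask); (12,1,has); (12,9,has); (12,11,has); (13,3,has); (13,9,has); (13,10,has); (14,4,has); (14,10,has); (14,11,has); (15,9,has); (15,10,has); (15,11,has)
step 2: rule r1; match: 0->12, 1->1, 2->9, 3->11; deleted nodes 12; deleted edges (12,1,has); (12,9,has); (12,11,has); added nodes 16, 17, 18, 19, 20, 21, 22; added edges (19,1,has); (19,16,has); (19,18,has); (20,9,has); (20,16,has); (20,17,has); (21,11,has); (21,17,has); (21,18,has); (22,16,has); (22,17,has); (22,18,has); result: nodes: 0:pt, 1:pt, 2:pt, 3:pt, 4:pt, 5:pt, 6:pt, 7:F, 9:pt, 10:pt, 11:pt, 13:F, 14:F, 15:F, 16:pt, 17:pt, 18:pt, 19:F, 20:F, 21:F, 22:F edges: (7,0,has); (7,2,has); (7,3,has); (7,4,hask); (13,3,has); (13,9,has); (13,10,has); (14,4,has); (14,10,has); (14,11,has); (15,9,has); (15,10,has); (15,11,has); (19,1,has); (19,16,has); (19,18,has); (20,9,has); (20,16,has); (20,17,has); (21,11,has); (21,17,has); (21,18,has); (22,16,has); (22,17,has); (22,18,has)
final:
nodes: 0:pt, 1:pt, 2:pt, 3:pt, 4:pt, 5:pt, 6:pt, 7:F, 9:pt, 10:pt, 11:pt, 13:F, 14:F, 15:F, 16:pt, 17:pt, 18:pt, 19:F, 20:F, 21:F, 22:F
edges: (7,0,has); (7,2,has); (7,3,has); (7,4,hask); (13,3,has); (13,9,has); (13,10,has); (14,4,has); (14,10,has); (14,11,has); (15,9,has); (15,10,has); (15,11,has); (19,1,has); (19,16,has); (19,18,has); (20,9,has); (20,16,has); (20,17,has); (21,11,has); (21,17,has); (21,18,has); (22,16,has); (22,17,has); (22,18,has)


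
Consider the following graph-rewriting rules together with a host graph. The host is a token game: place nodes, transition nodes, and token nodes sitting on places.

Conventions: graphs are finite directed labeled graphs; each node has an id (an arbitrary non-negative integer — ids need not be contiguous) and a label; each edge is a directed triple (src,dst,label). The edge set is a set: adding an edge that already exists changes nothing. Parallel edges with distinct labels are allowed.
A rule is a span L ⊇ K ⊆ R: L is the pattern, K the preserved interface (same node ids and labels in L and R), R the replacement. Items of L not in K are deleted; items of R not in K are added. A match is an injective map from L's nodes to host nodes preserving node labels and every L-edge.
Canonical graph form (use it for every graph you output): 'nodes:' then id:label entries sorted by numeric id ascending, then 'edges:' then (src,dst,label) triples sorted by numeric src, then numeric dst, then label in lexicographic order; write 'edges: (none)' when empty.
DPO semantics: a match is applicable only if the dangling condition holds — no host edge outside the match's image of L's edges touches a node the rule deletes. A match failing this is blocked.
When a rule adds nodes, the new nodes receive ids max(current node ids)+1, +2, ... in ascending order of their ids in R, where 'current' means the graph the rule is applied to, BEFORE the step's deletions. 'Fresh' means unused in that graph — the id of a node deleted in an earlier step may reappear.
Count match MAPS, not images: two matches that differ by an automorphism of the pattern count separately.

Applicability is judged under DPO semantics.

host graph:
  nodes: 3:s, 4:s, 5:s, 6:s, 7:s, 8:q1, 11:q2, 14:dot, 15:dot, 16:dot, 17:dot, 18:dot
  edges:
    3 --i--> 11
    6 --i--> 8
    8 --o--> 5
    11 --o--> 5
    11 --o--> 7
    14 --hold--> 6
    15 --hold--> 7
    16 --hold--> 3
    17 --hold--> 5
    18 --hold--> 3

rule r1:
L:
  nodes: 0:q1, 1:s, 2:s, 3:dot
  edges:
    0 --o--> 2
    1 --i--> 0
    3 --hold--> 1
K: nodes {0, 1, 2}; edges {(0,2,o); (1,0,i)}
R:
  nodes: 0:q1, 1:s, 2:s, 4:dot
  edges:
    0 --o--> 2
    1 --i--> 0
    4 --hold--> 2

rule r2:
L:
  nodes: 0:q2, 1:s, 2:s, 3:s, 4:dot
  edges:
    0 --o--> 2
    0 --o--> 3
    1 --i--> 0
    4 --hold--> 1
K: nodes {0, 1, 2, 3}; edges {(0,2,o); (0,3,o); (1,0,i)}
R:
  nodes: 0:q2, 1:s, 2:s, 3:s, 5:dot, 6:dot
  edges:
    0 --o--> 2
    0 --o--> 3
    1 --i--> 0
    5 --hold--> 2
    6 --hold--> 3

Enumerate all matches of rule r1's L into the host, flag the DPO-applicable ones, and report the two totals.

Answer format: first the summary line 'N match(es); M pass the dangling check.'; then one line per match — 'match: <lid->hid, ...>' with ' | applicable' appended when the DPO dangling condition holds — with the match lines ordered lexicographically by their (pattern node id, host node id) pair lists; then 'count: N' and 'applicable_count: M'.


1 match(es); 1 pass the dangling check.
match: 0->8, 1->6, 2->5, 3->14 | applicable
count: 1
applicable_count: 1


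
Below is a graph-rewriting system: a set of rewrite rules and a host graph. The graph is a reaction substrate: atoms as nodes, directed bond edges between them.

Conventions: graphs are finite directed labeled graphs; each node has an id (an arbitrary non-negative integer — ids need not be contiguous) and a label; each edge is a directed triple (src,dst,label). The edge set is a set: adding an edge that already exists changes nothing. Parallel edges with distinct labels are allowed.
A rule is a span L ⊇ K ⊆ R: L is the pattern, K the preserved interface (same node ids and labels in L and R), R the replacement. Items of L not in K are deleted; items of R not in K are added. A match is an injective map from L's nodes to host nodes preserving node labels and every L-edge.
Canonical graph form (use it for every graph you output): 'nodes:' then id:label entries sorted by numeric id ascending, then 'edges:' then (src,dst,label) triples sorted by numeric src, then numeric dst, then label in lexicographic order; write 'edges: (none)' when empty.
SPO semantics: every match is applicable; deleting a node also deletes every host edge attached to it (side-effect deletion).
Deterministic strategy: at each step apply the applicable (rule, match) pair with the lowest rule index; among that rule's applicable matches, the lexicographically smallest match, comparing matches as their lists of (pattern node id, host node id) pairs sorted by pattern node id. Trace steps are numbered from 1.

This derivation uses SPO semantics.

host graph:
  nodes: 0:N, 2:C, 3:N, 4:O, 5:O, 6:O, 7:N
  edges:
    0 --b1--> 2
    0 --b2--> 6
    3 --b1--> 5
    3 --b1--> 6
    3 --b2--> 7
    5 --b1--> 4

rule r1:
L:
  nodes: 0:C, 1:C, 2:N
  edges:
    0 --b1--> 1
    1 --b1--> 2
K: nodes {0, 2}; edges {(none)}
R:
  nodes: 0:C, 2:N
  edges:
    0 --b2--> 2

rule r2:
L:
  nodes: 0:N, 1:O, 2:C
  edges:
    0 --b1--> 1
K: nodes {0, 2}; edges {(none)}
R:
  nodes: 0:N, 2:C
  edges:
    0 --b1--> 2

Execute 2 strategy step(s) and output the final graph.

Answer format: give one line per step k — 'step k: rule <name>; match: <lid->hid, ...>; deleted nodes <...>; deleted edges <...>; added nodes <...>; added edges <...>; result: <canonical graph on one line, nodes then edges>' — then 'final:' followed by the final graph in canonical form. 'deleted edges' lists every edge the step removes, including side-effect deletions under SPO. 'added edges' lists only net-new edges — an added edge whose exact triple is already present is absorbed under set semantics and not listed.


step 1: rule r2; match: 0->3, 1->5, 2->2; deleted nodes 5; deleted edges (3,5,b1); (5,4,b1); added nodes (none); added edges (3,2,b1); result: nodes: 0:N, 2:C, 3:N, 4:O, 6:O, 7:N edges: (0,2,b1); (0,6,b2); (3,2,b1); (3,6,b1); (3,7,b2)
step 2: rule r2; match: 0->3, 1->6, 2->2; deleted nodes 6; deleted edges (0,6,b2); (3,6,b1); added nodes (none); added edges (none); result: nodes: 0:N, 2:C, 3:N, 4:O, 7:N edges: (0,2,b1); (3,2,b1); (3,7,b2)
final:
nodes: 0:N, 2:C, 3:N, 4:O, 7:N
edges: (0,2,b1); (3,2,b1); (3,7,b2)


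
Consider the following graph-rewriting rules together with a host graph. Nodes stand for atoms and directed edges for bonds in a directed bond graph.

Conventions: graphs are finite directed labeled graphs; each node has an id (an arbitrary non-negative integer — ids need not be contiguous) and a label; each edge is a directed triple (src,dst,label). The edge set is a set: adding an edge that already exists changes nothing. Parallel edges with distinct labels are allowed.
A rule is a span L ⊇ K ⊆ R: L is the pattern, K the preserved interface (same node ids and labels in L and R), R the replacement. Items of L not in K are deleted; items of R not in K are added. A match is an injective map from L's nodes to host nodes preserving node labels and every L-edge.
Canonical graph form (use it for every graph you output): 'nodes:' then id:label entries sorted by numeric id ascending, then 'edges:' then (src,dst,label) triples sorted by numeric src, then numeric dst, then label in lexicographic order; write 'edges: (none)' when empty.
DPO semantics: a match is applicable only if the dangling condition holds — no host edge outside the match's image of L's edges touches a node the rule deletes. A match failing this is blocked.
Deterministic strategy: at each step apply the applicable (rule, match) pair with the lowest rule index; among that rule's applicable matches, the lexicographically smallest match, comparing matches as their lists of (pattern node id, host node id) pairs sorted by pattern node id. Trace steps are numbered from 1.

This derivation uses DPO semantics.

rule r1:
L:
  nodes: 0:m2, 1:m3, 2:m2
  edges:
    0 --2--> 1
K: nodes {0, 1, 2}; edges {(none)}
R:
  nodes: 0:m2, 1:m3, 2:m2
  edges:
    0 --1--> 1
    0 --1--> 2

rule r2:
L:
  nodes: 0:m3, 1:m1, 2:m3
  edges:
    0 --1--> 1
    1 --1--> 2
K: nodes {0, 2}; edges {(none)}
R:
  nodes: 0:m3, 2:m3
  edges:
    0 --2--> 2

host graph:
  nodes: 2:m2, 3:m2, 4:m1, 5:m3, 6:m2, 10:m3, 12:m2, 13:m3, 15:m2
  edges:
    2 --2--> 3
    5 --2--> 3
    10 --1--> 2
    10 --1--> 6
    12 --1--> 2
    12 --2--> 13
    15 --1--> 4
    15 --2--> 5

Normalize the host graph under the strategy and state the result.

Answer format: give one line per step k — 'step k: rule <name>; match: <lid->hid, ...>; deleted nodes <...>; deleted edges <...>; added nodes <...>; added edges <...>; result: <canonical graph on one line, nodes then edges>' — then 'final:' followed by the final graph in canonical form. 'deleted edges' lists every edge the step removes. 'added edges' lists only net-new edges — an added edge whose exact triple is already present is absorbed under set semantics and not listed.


step 1: rule r1; match: 0->12, 1->13, 2->2; deleted nodes (none); deleted edges (12,13,2); added nodes (none); added edges (12,13,1); result: nodes: 2:m2, 3:m2, 4:m1, 5:m3, 6:m2, 10:m3, 12:m2, 13:m3, 15:m2 edges: (2,3,2); (5,3,2); (10,2,1); (10,6,1); (12,2,1); (12,13,1); (15,4,1); (15,5,2)
step 2: rule r1; match: 0->15, 1->5, 2->2; deleted nodes (none); deleted edges (15,5,2); added nodes (none); added edges (15,2,1); (15,5,1); result: nodes: 2:m2, 3:m2, 4:m1, 5:m3, 6:m2, 10:m3, 12:m2, 13:m3, 15:m2 edges: (2,3,2); (5,3,2); (10,2,1); (10,6,1); (12,2,1); (12,13,1); (15,2,1); (15,4,1); (15,5,1)
final:
nodes: 2:m2, 3:m2, 4:m1, 5:m3, 6:m2, 10:m3, 12:m2, 13:m3, 15:m2
edges: (2,3,2); (5,3,2); (10,2,1); (10,6,1); (12,2,1); (12,13,1); (15,2,1); (15,4,1); (15,5,1)


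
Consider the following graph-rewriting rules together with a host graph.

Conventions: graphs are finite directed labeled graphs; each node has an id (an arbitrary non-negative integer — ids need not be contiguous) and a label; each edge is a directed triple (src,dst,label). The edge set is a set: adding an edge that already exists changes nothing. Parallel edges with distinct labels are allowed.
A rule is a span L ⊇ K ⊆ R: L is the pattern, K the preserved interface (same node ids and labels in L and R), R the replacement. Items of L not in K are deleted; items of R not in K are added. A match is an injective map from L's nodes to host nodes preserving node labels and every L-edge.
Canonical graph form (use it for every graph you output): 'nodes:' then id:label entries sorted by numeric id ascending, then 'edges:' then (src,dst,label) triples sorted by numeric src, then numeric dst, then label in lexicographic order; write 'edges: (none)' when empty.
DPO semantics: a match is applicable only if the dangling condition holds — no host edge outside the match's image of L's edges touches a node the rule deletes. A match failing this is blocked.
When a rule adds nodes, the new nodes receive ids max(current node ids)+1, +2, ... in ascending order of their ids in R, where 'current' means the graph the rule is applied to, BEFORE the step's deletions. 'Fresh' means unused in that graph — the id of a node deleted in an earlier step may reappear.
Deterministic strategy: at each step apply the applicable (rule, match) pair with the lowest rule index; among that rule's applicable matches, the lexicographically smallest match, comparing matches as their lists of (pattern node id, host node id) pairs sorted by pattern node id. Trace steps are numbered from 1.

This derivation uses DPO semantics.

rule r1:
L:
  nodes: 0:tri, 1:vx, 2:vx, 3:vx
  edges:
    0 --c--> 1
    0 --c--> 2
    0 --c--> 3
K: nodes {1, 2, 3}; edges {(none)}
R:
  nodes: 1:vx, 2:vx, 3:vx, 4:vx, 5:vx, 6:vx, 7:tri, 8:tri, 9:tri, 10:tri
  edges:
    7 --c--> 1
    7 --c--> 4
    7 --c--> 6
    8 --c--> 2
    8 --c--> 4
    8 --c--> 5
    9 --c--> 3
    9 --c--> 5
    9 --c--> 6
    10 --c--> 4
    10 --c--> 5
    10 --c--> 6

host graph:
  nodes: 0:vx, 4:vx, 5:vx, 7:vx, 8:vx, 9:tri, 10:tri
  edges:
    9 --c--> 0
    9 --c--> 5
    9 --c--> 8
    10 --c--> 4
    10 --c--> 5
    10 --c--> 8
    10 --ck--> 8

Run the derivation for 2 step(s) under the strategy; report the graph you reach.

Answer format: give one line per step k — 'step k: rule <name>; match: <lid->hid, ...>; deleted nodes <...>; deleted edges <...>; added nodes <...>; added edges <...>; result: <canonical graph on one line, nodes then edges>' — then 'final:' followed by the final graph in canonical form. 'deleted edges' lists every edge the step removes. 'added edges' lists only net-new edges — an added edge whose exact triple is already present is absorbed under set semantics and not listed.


step 1: rule r1; match: 0->9, 1->0, 2->5, 3->8; deleted nodes 9; deleted edges (9,0,c); (9,5,c); (9,8,c); added nodes 11, 12, 13, 14, 15, 16, 17; added edges (14,0,c); (14,11,c); (14,13,c); (15,5,c); (15,11,c); (15,12,c); (16,8,c); (16,12,c); (16,13,c); (17,11,c); (17,12,c); (17,13,c); result: nodes: 0:vx, 4:vx, 5:vx, 7:vx, 8:vx, 10:tri, 11:vx, 12:vx, 13:vx, 14:tri, 15:tri, 16:tri, 17:tri edges: (10,4,c); (10,5,c); (10,8,c); (10,8,ck); (14,0,c); (14,11,c); (14,13,c); (15,5,c); (15,11,c); (15,12,c); (16,8,c); (16,12,c); (16,13,c); (17,11,c); (17,12,c); (17,13,c)
step 2: rule r1; match: 0->14, 1->0, 2->11, 3->13; deleted nodes 14; deleted edges (14,0,c); (14,11,c); (14,13,c); added nodes 18, 19, 20, 21, 22, 23, 24; added edges (21,0,c); (21,18,c); (21,20,c); (22,11,c); (22,18,c); (22,19,c); (23,13,c); (23,19,c); (23,20,c); (24,18,c); (24,19,c); (24,20,c); result: nodes: 0:vx, 4:vx, 5:vx, 7:vx, 8:vx, 10:tri, 11:vx, 12:vx, 13:vx, 15:tri, 16:tri, 17:tri, 18:vx, 19:vx, 20:vx, 21:tri, 22:tri, 23:tri, 24:tri edges: (10,4,c); (10,5,c); (10,8,c); (10,8,ck); (15,5,c); (15,11,c); (15,12,c); (16,8,c); (16,12,c); (16,13,c); (17,11,c); (17,12,c); (17,13,c); (21,0,c); (21,18,c); (21,20,c); (22,11,c); (22,18,c); (22,19,c); (23,13,c); (23,19,c); (23,20,c); (24,18,c); (24,19,c); (24,20,c)
final:
nodes: 0:vx, 4:vx, 5:vx, 7:vx, 8:vx, 10:tri, 11:vx, 12:vx, 13:vx, 15:tri, 16:tri, 17:tri, 18:vx, 19:vx, 20:vx, 21:tri, 22:tri, 23:tri, 24:tri
edges: (10,4,c); (10,5,c); (10,8,c); (10,8,ck); (15,5,c); (15,11,c); (15,12,c); (16,8,c); (16,12,c); (16,13,c); (17,11,c); (17,12,c); (17,13,c); (21,0,c); (21,18,c); (21,20,c); (22,11,c); (22,18,c); (22,19,c); (23,13,c); (23,19,c); (23,20,c); (24,18,c); (24,19,c); (24,20,c)


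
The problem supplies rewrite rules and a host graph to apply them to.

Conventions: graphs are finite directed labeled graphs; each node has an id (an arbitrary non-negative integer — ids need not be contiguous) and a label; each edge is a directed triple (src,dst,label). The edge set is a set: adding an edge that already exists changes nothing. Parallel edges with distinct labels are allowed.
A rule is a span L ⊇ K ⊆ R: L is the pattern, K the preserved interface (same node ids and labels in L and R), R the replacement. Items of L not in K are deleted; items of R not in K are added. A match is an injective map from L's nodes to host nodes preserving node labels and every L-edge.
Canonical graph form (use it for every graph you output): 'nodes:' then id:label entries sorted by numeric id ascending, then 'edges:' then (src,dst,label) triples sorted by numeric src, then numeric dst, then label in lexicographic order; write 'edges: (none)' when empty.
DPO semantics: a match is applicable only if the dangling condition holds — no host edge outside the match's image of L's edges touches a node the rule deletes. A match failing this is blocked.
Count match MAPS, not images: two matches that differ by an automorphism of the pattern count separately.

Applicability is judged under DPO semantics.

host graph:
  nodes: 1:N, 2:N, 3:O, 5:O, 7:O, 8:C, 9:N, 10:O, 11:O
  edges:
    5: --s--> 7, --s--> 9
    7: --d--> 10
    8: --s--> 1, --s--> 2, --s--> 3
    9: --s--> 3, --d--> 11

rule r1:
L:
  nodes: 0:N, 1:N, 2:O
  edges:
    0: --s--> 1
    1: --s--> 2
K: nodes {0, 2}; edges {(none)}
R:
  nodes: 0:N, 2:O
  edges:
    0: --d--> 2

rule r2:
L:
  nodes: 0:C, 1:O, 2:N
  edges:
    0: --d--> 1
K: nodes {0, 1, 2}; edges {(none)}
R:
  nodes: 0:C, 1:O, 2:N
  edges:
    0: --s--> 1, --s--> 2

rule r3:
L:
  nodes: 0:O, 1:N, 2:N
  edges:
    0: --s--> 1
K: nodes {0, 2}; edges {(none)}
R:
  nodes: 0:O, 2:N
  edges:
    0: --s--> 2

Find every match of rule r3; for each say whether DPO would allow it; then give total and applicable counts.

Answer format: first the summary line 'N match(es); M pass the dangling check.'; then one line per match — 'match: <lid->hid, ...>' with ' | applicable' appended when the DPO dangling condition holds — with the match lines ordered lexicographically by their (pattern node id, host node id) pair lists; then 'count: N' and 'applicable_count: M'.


2 match(es); 0 pass the dangling check.
match: 0->5, 1->9, 2->1
match: 0->5, 1->9, 2->2
count: 2
applicable_count: 0


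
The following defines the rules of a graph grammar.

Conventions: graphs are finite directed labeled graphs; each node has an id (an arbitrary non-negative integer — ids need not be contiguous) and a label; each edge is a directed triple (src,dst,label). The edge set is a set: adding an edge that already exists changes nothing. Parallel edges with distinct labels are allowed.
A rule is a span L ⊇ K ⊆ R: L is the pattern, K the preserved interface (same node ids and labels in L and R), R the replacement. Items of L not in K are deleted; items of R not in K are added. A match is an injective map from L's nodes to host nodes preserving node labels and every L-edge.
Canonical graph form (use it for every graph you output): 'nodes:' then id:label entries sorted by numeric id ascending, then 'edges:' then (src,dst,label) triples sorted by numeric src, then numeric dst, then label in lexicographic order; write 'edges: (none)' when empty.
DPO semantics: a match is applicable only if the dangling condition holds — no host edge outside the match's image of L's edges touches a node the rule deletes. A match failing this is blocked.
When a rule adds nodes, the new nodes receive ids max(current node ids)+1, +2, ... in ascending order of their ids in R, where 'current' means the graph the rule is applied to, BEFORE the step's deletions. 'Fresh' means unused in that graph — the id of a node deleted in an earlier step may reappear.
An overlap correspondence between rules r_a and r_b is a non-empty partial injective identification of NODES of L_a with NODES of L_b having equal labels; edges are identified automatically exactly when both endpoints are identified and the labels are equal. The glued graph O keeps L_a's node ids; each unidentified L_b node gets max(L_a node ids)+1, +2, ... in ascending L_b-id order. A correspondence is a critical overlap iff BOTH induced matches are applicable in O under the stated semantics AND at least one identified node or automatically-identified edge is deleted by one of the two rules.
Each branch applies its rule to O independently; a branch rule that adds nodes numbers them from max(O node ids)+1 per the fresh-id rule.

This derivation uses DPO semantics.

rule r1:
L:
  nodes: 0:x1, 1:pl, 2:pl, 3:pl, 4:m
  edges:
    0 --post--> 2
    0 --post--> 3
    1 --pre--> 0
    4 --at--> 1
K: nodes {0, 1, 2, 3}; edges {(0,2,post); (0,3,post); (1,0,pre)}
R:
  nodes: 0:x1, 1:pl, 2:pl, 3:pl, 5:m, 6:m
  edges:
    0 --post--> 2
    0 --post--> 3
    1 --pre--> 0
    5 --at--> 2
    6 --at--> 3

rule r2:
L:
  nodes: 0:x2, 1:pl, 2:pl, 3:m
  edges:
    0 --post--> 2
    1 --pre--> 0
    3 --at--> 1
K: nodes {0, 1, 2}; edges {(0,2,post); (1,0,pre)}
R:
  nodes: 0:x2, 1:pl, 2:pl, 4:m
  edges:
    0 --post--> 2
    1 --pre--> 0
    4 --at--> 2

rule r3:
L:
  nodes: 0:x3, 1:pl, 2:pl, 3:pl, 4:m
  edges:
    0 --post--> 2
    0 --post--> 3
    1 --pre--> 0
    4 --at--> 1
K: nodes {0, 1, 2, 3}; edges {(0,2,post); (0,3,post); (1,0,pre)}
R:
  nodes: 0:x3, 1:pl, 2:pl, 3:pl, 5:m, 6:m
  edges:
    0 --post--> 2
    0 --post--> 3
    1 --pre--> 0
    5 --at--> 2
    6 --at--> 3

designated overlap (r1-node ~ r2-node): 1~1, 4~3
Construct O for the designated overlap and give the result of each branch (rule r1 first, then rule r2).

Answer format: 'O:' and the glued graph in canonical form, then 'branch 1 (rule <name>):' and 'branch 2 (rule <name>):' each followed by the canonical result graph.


O:
nodes: 0:x1, 1:pl, 2:pl, 3:pl, 4:m, 5:x2, 6:pl
edges: (0,2,post); (0,3,post); (1,0,pre); (1,5,pre); (4,1,at); (5,6,post)
branch 1 (rule r1):
nodes: 0:x1, 1:pl, 2:pl, 3:pl, 5:x2, 6:pl, 7:m, 8:m
edges: (0,2,post); (0,3,post); (1,0,pre); (1,5,pre); (5,6,post); (7,2,at); (8,3,at)
branch 2 (rule r2):
nodes: 0:x1, 1:pl, 2:pl, 3:pl, 5:x2, 6:pl, 7:m
edges: (0,2,post); (0,3,post); (1,0,pre); (1,5,pre); (5,6,post); (7,6,at)
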